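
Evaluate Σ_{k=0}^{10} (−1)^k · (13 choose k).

The partial alternating sum Σ_{k=0}^{10} (−1)^k C(13,k) = (−1)^10 C(12,10) = 66.

66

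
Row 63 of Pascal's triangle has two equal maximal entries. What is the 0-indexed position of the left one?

For odd n = 63, C(63,k) peaks at k = (n−1)/2 and (n+1)/2; the lesser is 31.

31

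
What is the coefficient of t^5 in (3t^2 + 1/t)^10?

61236

General term: C(10,j)·(3t^2)^j·(1/t)^(10-j), with t-exponent 2j − 1(10−j) = 3j − 10.
Set 3j − 10 = 5: j = 5.
C(10,5) = 252; 3^5 = 243; 1^5 = 1.
Coefficient = 252 · 243 · 1 = 61236.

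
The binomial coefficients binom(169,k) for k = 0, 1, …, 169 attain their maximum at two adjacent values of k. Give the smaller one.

84

For odd n = 169, C(169,k) peaks at k = (n−1)/2 and (n+1)/2; the smaller is 84.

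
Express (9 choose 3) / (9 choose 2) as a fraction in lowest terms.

C(n,k+1)/C(n,k) = (n−k)/(k+1) = (9−2)/(2+1) = 7/3.

7/3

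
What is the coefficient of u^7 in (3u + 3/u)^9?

177147

General term: C(9,j)·(3u)^j·(3/u)^(9-j), with u-exponent 1j − 1(9−j) = 2j − 9.
Set 2j − 9 = 7: j = 8.
C(9,8) = 9; 3^8 = 6561; 3^1 = 3.
Coefficient = 9 · 6561 · 3 = 177147.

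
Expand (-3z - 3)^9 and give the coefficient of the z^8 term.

-177147

The general term is C(9,j)·(-3z)^j·(-3)^(9-j); the z^8 term has j = 8.
C(9,8) = 9.
Coefficient = C(9,8) · (-3)^8 · (-3)^1 = 9 · 6561 · (-3) = -177147.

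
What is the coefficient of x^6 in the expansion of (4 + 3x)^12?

2759049216

The general term is C(12,j)·(4)^j·(3x)^(12-j); the x^6 term has j = 6.
C(12,6) = 924.
Coefficient = C(12,6) · 4^6 · 3^6 = 924 · 4096 · 729 = 2759049216.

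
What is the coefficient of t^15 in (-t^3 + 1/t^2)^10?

-120

General term: C(10,j)·(-t^3)^j·(1/t^2)^(10-j), with t-exponent 3j − 2(10−j) = 5j − 20.
Set 5j − 20 = 15: j = 7.
C(10,7) = 120; (-1)^7 = -1; 1^3 = 1.
Coefficient = 120 · (-1) · 1 = -120.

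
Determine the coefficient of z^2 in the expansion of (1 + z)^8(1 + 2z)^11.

Coefficient of z^2 = Σ_{j} C(8,j)·1^j·C(11,2-j)·2^(2-j) for j from 0 to 2.
= 220 + 176 + 28 = 424.

424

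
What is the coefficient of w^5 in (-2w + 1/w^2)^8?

-1024

General term: C(8,j)·(-2w)^j·(1/w^2)^(8-j), with w-exponent 1j − 2(8−j) = 3j − 16.
Set 3j − 16 = 5: j = 7.
C(8,7) = 8; (-2)^7 = -128; 1^1 = 1.
Coefficient = 8 · (-128) · 1 = -1024.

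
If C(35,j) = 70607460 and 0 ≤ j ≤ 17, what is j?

C(35,j) increases on 0 ≤ j ≤ 17. C(35,8) = 23535820 and C(35,9) = 70607460, so j = 9.

9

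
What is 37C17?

15905368710

C(37,17) = (37·36·35·34·33·32·31·30·29·28·27·26·25·24·23·22·21) / 17! = 5657339689378493276160000 / 355687428096000 = 15905368710.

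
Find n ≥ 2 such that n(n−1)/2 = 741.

39

n(n−1)/2 = 741 ⇒ n(n−1) = 1482. Since 39·38 = 1482, n = 39.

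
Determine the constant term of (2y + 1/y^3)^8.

1792

General term: C(8,j)·(2y)^j·(1/y^3)^(8-j), with y-exponent 1j − 3(8−j) = 4j − 24.
Set 4j − 24 = 0: j = 6.
C(8,6) = 28; 2^6 = 64; 1^2 = 1.
Coefficient = 28 · 64 · 1 = 1792.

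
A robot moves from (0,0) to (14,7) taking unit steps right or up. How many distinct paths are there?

116280

Each path is a sequence of 21 steps with 14 rights: C(21,14) = 116280.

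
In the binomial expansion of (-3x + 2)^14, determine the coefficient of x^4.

The general term is C(14,j)·(-3x)^j·(2)^(14-j); the x^4 term has j = 4.
C(14,4) = 1001.
Coefficient = C(14,4) · (-3)^4 · 2^10 = 1001 · 81 · 1024 = 83026944.

83026944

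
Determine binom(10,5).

252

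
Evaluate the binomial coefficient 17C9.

C(17,9) = C(17,8) by symmetry.
C(17,8) = (17·16·15·14·13·12·11·10) / 8! = 980179200 / 40320 = 24310.

24310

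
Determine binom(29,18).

34597290

C(29,18) = C(29,11) by symmetry.
C(29,11) = (29·28·27·26·25·24·23·22·21·20·19) / 11! = 1381013105472000 / 39916800 = 34597290.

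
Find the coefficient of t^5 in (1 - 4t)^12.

The general term is C(12,j)·(1)^j·(-4t)^(12-j); the t^5 term has j = 7.
C(12,7) = 792.
Coefficient = C(12,7) · (-4)^5 = 792 · (-1024) = -811008.

-811008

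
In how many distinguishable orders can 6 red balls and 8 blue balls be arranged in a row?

Choose positions for the red balls: C(14,6) = 3003.

3003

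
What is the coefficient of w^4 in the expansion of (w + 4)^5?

20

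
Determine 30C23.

C(30,23) = C(30,7) by symmetry.
C(30,7) = (30·29·28·27·26·25·24) / 7! = 10260432000 / 5040 = 2035800.

2035800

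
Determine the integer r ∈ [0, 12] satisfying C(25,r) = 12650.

4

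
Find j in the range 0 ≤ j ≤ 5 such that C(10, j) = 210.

C(10,j) increases on 0 ≤ j ≤ 5. C(10,3) = 120 and C(10,4) = 210, so j = 4.

4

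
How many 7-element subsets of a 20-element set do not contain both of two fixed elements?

68952

All 7-subsets: C(20,7) = 77520. Those containing both fixed elements: C(18,5) = 8568.
77520 − 8568 = 68952.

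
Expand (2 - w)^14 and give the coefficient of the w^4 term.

The general term is C(14,j)·(2)^j·(-w)^(14-j); the w^4 term has j = 10.
C(14,10) = 1001.
Coefficient = C(14,10) · 2^10 = 1001 · 1024 = 1025024.

1025024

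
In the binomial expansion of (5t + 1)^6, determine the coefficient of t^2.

The general term is C(6,j)·(5t)^j·(1)^(6-j); the t^2 term has j = 2.
C(6,2) = 15.
Coefficient = C(6,2) · 5^2 = 15 · 25 = 375.

375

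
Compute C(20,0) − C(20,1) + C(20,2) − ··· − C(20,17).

The partial alternating sum Σ_{k=0}^{17} (−1)^k C(20,k) = (−1)^17 C(19,17) = -171.

-171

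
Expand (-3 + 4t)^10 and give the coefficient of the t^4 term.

39191040

The general term is C(10,j)·(-3)^j·(4t)^(10-j); the t^4 term has j = 6.
C(10,6) = 210.
Coefficient = C(10,6) · (-3)^6 · 4^4 = 210 · 729 · 256 = 39191040.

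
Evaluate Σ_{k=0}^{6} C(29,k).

621616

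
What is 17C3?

C(17,3) = (17·16·15) / 3! = 4080 / 6 = 680.

680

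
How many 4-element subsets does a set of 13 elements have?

715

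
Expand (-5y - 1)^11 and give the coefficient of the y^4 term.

The general term is C(11,j)·(-5y)^j·(-1)^(11-j); the y^4 term has j = 4.
C(11,4) = 330.
Coefficient = C(11,4) · (-5)^4 · (-1)^7 = 330 · 625 · (-1) = -206250.

-206250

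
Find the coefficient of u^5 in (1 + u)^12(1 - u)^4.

-120

Coefficient of u^5 = Σ_{j} C(12,j)·1^j·C(4,5-j)·(-1)^(5-j) for j from 1 to 5.
= 12 + (-264) + 1320 + (-1980) + 792 = -120.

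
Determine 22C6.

C(22,6) = (22·21·20·19·18·17) / 6! = 53721360 / 720 = 74613.

74613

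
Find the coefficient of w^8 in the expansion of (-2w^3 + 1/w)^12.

General term: C(12,j)·(-2w^3)^j·(1/w)^(12-j), with w-exponent 3j − 1(12−j) = 4j − 12.
Set 4j − 12 = 8: j = 5.
C(12,5) = 792; (-2)^5 = -32; 1^7 = 1.
Coefficient = 792 · (-32) · 1 = -25344.

-25344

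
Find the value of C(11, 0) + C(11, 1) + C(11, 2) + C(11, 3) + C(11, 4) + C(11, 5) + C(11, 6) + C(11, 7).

1816

1 + 11 + 55 + 165 + 330 + 462 + 462 + 330 = 1816.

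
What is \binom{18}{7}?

31824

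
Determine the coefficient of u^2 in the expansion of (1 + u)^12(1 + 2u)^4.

Coefficient of u^2 = Σ_{j} C(12,j)·1^j·C(4,2-j)·2^(2-j) for j from 0 to 2.
= 24 + 96 + 66 = 186.

186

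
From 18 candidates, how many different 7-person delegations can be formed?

This is C(18,7) = 31824.

31824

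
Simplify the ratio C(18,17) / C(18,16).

C(n,k+1)/C(n,k) = (n−k)/(k+1) = (18−16)/(16+1) = 2/17.

2/17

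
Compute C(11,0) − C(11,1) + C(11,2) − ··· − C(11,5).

-252

The partial alternating sum Σ_{k=0}^{5} (−1)^k C(11,k) = (−1)^5 C(10,5) = -252.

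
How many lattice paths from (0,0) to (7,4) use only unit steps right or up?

330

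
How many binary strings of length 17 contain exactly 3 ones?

680

Choose the 3 positions: C(17,3) = 680.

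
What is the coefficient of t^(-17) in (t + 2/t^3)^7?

General term: C(7,j)·(t)^j·(2/t^3)^(7-j), with t-exponent 1j − 3(7−j) = 4j − 21.
Set 4j − 21 = -17: j = 1.
C(7,1) = 7; 1^1 = 1; 2^6 = 64.
Coefficient = 7 · 1 · 64 = 448.

448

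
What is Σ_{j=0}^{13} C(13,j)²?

10400600

By Vandermonde's identity, Σ C(13,j)² = C(26,13) = 10400600.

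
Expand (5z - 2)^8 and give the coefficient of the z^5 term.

The general term is C(8,j)·(5z)^j·(-2)^(8-j); the z^5 term has j = 5.
C(8,5) = 56.
Coefficient = C(8,5) · 5^5 · (-2)^3 = 56 · 3125 · (-8) = -1400000.

-1400000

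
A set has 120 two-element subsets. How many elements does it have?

n(n−1)/2 = 120 ⇒ n(n−1) = 240. Since 16·15 = 240, n = 16.

16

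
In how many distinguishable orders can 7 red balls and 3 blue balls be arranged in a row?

120

Choose positions for the red balls: C(10,7) = 120.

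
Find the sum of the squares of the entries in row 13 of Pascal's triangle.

10400600

Σ C(13,j)² is the coefficient of x^13 in (1+x)^13(1+x)^13 = (1+x)^26, i.e. C(26,13) = 10400600.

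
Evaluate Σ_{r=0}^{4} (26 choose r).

17902

1 + 26 + 325 + 2600 + 14950 = 17902.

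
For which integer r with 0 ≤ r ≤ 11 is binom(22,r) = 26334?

C(22,r) increases on 0 ≤ r ≤ 11. C(22,4) = 7315 and C(22,5) = 26334, so r = 5.

5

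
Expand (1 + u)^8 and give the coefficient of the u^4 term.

70

The general term is C(8,j)·(1)^j·(u)^(8-j); the u^4 term has j = 4.
C(8,4) = 70.
Coefficient = C(8,4) = 70.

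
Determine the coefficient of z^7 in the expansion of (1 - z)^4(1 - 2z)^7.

-8472

Coefficient of z^7 = Σ_{j} C(4,j)·(-1)^j·C(7,7-j)·(-2)^(7-j) for j from 0 to 4.
= (-128) + (-1792) + (-4032) + (-2240) + (-280) = -8472.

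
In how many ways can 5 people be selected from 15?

This is C(15,5) = 3003.

3003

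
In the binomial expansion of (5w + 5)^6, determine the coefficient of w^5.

93750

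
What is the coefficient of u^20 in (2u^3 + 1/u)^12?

126720

General term: C(12,j)·(2u^3)^j·(1/u)^(12-j), with u-exponent 3j − 1(12−j) = 4j − 12.
Set 4j − 12 = 20: j = 8.
C(12,8) = 495; 2^8 = 256; 1^4 = 1.
Coefficient = 495 · 256 · 1 = 126720.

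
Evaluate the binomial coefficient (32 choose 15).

565722720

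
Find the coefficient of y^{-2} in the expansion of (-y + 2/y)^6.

General term: C(6,j)·(-y)^j·(2/y)^(6-j), with y-exponent 1j − 1(6−j) = 2j − 6.
Set 2j − 6 = -2: j = 2.
C(6,2) = 15; (-1)^2 = 1; 2^4 = 16.
Coefficient = 15 · 1 · 16 = 240.

240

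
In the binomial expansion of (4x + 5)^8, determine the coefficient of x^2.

7000000

The general term is C(8,j)·(4x)^j·(5)^(8-j); the x^2 term has j = 2.
C(8,2) = 28.
Coefficient = C(8,2) · 4^2 · 5^6 = 28 · 16 · 15625 = 7000000.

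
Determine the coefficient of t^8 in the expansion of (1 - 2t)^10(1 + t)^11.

-6795

Coefficient of t^8 = Σ_{j} C(10,j)·(-2)^j·C(11,8-j)·1^(8-j) for j from 0 to 8.
= 165 + (-6600) + 83160 + (-443520) + 1108800 + (-1330560) + 739200 + (-168960) + 11520 = -6795.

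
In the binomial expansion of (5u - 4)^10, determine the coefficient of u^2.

The general term is C(10,j)·(5u)^j·(-4)^(10-j); the u^2 term has j = 2.
C(10,2) = 45.
Coefficient = C(10,2) · 5^2 · (-4)^8 = 45 · 25 · 65536 = 73728000.

73728000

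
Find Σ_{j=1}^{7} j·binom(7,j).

448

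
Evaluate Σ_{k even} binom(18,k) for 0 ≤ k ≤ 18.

131072

Half of (1+1)^18 + (1−1)^18 gives the even-index sum: 2^17 = 131072.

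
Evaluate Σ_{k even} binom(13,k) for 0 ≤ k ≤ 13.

Even-k terms of row 13 sum to 2^12 = 4096.

4096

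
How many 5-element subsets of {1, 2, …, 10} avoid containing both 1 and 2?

All 5-subsets: C(10,5) = 252. Those containing both fixed elements: C(8,3) = 56.
252 − 56 = 196.

196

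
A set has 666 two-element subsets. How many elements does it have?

37

n(n−1)/2 = 666 ⇒ n(n−1) = 1332. Since 37·36 = 1332, n = 37.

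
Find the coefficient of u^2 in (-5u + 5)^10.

The general term is C(10,j)·(-5u)^j·(5)^(10-j); the u^2 term has j = 2.
C(10,2) = 45.
Coefficient = C(10,2) · (-5)^2 · 5^8 = 45 · 25 · 390625 = 439453125.

439453125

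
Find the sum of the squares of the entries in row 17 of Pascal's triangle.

By Vandermonde's identity, Σ C(17,j)² = C(34,17) = 2333606220.

2333606220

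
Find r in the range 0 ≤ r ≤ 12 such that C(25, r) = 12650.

C(25,r) increases on 0 ≤ r ≤ 12. C(25,3) = 2300 and C(25,4) = 12650, so r = 4.

4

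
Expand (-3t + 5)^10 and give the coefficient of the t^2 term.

158203125

The general term is C(10,j)·(-3t)^j·(5)^(10-j); the t^2 term has j = 2.
C(10,2) = 45.
Coefficient = C(10,2) · (-3)^2 · 5^8 = 45 · 9 · 390625 = 158203125.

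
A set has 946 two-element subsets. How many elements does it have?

44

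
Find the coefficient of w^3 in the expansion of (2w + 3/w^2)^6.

576

General term: C(6,j)·(2w)^j·(3/w^2)^(6-j), with w-exponent 1j − 2(6−j) = 3j − 12.
Set 3j − 12 = 3: j = 5.
C(6,5) = 6; 2^5 = 32; 3^1 = 3.
Coefficient = 6 · 32 · 3 = 576.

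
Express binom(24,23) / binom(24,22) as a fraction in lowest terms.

2/23

C(n,k+1)/C(n,k) = (n−k)/(k+1) = (24−22)/(22+1) = 2/23.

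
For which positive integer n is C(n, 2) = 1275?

51

n(n−1)/2 = 1275 ⇒ n(n−1) = 2550. Since 51·50 = 2550, n = 51.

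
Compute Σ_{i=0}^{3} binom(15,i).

1 + 15 + 105 + 455 = 576.

576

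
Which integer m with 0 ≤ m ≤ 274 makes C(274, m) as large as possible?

C(274,m) is maximized at m = 274/2 = 137.

137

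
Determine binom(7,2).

21

C(7,2) = (7·6) / 2! = 42 / 2 = 21.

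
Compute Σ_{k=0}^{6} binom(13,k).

1 + 13 + 78 + 286 + 715 + 1287 + 1716 = 4096.

4096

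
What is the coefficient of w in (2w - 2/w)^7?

-4480

General term: C(7,j)·(2w)^j·(-2/w)^(7-j), with w-exponent 1j − 1(7−j) = 2j − 7.
Set 2j − 7 = 1: j = 4.
C(7,4) = 35; 2^4 = 16; (-2)^3 = -8.
Coefficient = 35 · 16 · (-8) = -4480.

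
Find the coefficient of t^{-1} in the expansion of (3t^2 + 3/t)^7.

45927

General term: C(7,j)·(3t^2)^j·(3/t)^(7-j), with t-exponent 2j − 1(7−j) = 3j − 7.
Set 3j − 7 = -1: j = 2.
C(7,2) = 21; 3^2 = 9; 3^5 = 243.
Coefficient = 21 · 9 · 243 = 45927.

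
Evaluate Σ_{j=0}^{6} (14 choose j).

1 + 14 + 91 + 364 + 1001 + 2002 + 3003 = 6476.

6476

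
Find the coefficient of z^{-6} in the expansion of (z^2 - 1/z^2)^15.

-5005

General term: C(15,j)·(z^2)^j·(-1/z^2)^(15-j), with z-exponent 2j − 2(15−j) = 4j − 30.
Set 4j − 30 = -6: j = 6.
C(15,6) = 5005; 1^6 = 1; (-1)^9 = -1.
Coefficient = 5005 · 1 · (-1) = -5005.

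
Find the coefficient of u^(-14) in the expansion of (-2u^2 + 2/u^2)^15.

44728320

General term: C(15,j)·(-2u^2)^j·(2/u^2)^(15-j), with u-exponent 2j − 2(15−j) = 4j − 30.
Set 4j − 30 = -14: j = 4.
C(15,4) = 1365; (-2)^4 = 16; 2^11 = 2048.
Coefficient = 1365 · 16 · 2048 = 44728320.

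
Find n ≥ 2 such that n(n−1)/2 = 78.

n(n−1)/2 = 78 ⇒ n(n−1) = 156. Since 13·12 = 156, n = 13.

13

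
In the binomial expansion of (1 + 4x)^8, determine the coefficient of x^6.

The general term is C(8,j)·(1)^j·(4x)^(8-j); the x^6 term has j = 2.
C(8,2) = 28.
Coefficient = C(8,2) · 4^6 = 28 · 4096 = 114688.

114688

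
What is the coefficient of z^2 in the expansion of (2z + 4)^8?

458752

The general term is C(8,j)·(2z)^j·(4)^(8-j); the z^2 term has j = 2.
C(8,2) = 28.
Coefficient = C(8,2) · 2^2 · 4^6 = 28 · 4 · 4096 = 458752.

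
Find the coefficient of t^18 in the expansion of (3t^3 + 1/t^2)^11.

1082565

General term: C(11,j)·(3t^3)^j·(1/t^2)^(11-j), with t-exponent 3j − 2(11−j) = 5j − 22.
Set 5j − 22 = 18: j = 8.
C(11,8) = 165; 3^8 = 6561; 1^3 = 1.
Coefficient = 165 · 6561 · 1 = 1082565.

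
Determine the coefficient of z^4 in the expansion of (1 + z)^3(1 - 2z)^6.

Coefficient of z^4 = Σ_{j} C(3,j)·1^j·C(6,4-j)·(-2)^(4-j) for j from 0 to 3.
= 240 + (-480) + 180 + (-12) = -72.

-72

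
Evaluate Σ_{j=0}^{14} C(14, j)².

Σ C(14,j)² is the coefficient of x^14 in (1+x)^14(1+x)^14 = (1+x)^28, i.e. C(28,14) = 40116600.

40116600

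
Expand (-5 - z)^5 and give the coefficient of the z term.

The general term is C(5,j)·(-5)^j·(-z)^(5-j); the z^1 term has j = 4.
C(5,4) = 5.
Coefficient = C(5,4) · (-5)^4 · (-1)^1 = 5 · 625 · (-1) = -3125.

-3125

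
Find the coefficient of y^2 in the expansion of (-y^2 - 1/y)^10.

210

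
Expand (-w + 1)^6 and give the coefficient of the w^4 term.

The general term is C(6,j)·(-w)^j·(1)^(6-j); the w^4 term has j = 4.
C(6,4) = 15.
Coefficient = C(6,4) = 15.

15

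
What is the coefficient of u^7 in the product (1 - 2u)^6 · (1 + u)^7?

Coefficient of u^7 = Σ_{j} C(6,j)·(-2)^j·C(7,7-j)·1^(7-j) for j from 0 to 6.
= 1 + (-84) + 1260 + (-5600) + 8400 + (-4032) + 448 = 393.

393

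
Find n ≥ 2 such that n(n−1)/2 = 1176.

n(n−1)/2 = 1176 ⇒ n(n−1) = 2352. Since 49·48 = 2352, n = 49.

49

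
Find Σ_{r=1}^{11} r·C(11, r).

Differentiating (1+x)^11 and setting x=1: Σ r·C(11,r) = 11·2^10 = 11264.

11264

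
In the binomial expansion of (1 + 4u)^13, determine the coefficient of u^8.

84344832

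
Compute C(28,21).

1184040

C(28,21) = C(28,7) by symmetry.
C(28,7) = (28·27·26·25·24·23·22) / 7! = 5967561600 / 5040 = 1184040.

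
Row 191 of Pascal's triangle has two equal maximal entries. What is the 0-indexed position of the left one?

95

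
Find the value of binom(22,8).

319770

C(22,8) = (22·21·20·19·18·17·16·15) / 8! = 12893126400 / 40320 = 319770.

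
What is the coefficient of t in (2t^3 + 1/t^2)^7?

General term: C(7,j)·(2t^3)^j·(1/t^2)^(7-j), with t-exponent 3j − 2(7−j) = 5j − 14.
Set 5j − 14 = 1: j = 3.
C(7,3) = 35; 2^3 = 8; 1^4 = 1.
Coefficient = 35 · 8 · 1 = 280.

280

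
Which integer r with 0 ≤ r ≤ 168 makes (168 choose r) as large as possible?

84

C(168,r) is maximized at r = 168/2 = 84.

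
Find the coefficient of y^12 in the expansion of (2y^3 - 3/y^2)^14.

General term: C(14,j)·(2y^3)^j·(-3/y^2)^(14-j), with y-exponent 3j − 2(14−j) = 5j − 28.
Set 5j − 28 = 12: j = 8.
C(14,8) = 3003; 2^8 = 256; (-3)^6 = 729.
Coefficient = 3003 · 256 · 729 = 560431872.

560431872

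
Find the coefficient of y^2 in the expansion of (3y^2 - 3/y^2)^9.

2480058

General term: C(9,j)·(3y^2)^j·(-3/y^2)^(9-j), with y-exponent 2j − 2(9−j) = 4j − 18.
Set 4j − 18 = 2: j = 5.
C(9,5) = 126; 3^5 = 243; (-3)^4 = 81.
Coefficient = 126 · 243 · 81 = 2480058.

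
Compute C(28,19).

6906900

C(28,19) = C(28,9) by symmetry.
C(28,9) = (28·27·26·25·24·23·22·21·20) / 9! = 2506375872000 / 362880 = 6906900.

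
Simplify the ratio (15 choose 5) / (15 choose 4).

C(n,k+1)/C(n,k) = (n−k)/(k+1) = (15−4)/(4+1) = 11/5.

11/5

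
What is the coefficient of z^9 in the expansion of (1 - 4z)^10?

-2621440

The general term is C(10,j)·(1)^j·(-4z)^(10-j); the z^9 term has j = 1.
C(10,1) = 10.
Coefficient = C(10,1) · (-4)^9 = 10 · (-262144) = -2621440.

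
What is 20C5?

15504

C(20,5) = (20·19·18·17·16) / 5! = 1860480 / 120 = 15504.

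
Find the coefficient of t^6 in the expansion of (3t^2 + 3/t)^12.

General term: C(12,j)·(3t^2)^j·(3/t)^(12-j), with t-exponent 2j − 1(12−j) = 3j − 12.
Set 3j − 12 = 6: j = 6.
C(12,6) = 924; 3^6 = 729; 3^6 = 729.
Coefficient = 924 · 729 · 729 = 491051484.

491051484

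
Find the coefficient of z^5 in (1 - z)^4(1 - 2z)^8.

Coefficient of z^5 = Σ_{j} C(4,j)·(-1)^j·C(8,5-j)·(-2)^(5-j) for j from 0 to 4.
= (-1792) + (-4480) + (-2688) + (-448) + (-16) = -9424.

-9424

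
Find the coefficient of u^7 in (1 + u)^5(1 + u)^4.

(1 + u)^5(1 + u)^4 = (1 + u)^9, so the coefficient of u^7 is C(9,7)·1^7 = 36·1 = 36.

36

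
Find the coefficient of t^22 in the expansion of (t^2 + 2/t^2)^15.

General term: C(15,j)·(t^2)^j·(2/t^2)^(15-j), with t-exponent 2j − 2(15−j) = 4j − 30.
Set 4j − 30 = 22: j = 13.
C(15,13) = 105; 1^13 = 1; 2^2 = 4.
Coefficient = 105 · 1 · 4 = 420.

420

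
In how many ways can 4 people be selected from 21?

This is C(21,4) = 5985.

5985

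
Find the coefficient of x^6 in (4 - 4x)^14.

The general term is C(14,j)·(4)^j·(-4x)^(14-j); the x^6 term has j = 8.
C(14,8) = 3003.
Coefficient = C(14,8) · 4^8 · (-4)^6 = 3003 · 65536 · 4096 = 806111674368.

806111674368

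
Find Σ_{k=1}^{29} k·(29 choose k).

Since k·C(29,k) = 29·C(28,k−1), the sum is 29·2^28 = 29·268435456 = 7784628224.

7784628224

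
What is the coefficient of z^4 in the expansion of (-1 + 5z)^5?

The general term is C(5,j)·(-1)^j·(5z)^(5-j); the z^4 term has j = 1.
C(5,1) = 5.
Coefficient = C(5,1) · (-1)^1 · 5^4 = 5 · (-1) · 625 = -3125.

-3125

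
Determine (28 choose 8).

3108105

C(28,8) = (28·27·26·25·24·23·22·21) / 8! = 125318793600 / 40320 = 3108105.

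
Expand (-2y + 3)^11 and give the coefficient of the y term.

The general term is C(11,j)·(-2y)^j·(3)^(11-j); the y^1 term has j = 1.
C(11,1) = 11.
Coefficient = C(11,1) · (-2)^1 · 3^10 = 11 · (-2) · 59049 = -1299078.

-1299078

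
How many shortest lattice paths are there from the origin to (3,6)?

84

Each path is a sequence of 9 steps with 3 rights: C(9,3) = 84.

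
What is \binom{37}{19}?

17672631900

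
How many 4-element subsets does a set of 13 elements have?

715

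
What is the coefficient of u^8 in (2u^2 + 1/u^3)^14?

General term: C(14,j)·(2u^2)^j·(1/u^3)^(14-j), with u-exponent 2j − 3(14−j) = 5j − 42.
Set 5j − 42 = 8: j = 10.
C(14,10) = 1001; 2^10 = 1024; 1^4 = 1.
Coefficient = 1001 · 1024 · 1 = 1025024.

1025024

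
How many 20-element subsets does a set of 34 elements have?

1391975640

C(34,20) = C(34,14) by symmetry.
C(34,14) = (34·33·32·31·30·29·28·27·26·25·24·23·22·21) / 14! = 121350057687226368000 / 87178291200 = 1391975640.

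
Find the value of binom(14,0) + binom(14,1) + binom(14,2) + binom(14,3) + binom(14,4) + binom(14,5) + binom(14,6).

1 + 14 + 91 + 364 + 1001 + 2002 + 3003 = 6476.

6476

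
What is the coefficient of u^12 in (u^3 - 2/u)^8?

General term: C(8,j)·(u^3)^j·(-2/u)^(8-j), with u-exponent 3j − 1(8−j) = 4j − 8.
Set 4j − 8 = 12: j = 5.
C(8,5) = 56; 1^5 = 1; (-2)^3 = -8.
Coefficient = 56 · 1 · (-8) = -448.

-448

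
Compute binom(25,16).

C(25,16) = C(25,9) by symmetry.
C(25,9) = (25·24·23·22·21·20·19·18·17) / 9! = 741354768000 / 362880 = 2042975.

2042975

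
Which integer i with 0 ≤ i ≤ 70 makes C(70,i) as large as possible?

35

C(70,i) is maximized at i = 70/2 = 35.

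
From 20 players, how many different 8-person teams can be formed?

125970

This is C(20,8) = 125970.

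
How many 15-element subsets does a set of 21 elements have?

54264

C(21,15) = C(21,6) by symmetry.
C(21,6) = (21·20·19·18·17·16) / 6! = 39070080 / 720 = 54264.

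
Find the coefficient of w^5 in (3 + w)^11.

336798

The general term is C(11,j)·(3)^j·(w)^(11-j); the w^5 term has j = 6.
C(11,6) = 462.
Coefficient = C(11,6) · 3^6 = 462 · 729 = 336798.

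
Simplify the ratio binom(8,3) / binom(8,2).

C(n,k+1)/C(n,k) = (n−k)/(k+1) = (8−2)/(2+1) = 6/3 = 2.

2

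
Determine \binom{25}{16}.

2042975

C(25,16) = C(25,9) by symmetry.
C(25,9) = (25·24·23·22·21·20·19·18·17) / 9! = 741354768000 / 362880 = 2042975.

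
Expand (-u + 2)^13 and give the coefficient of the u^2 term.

The general term is C(13,j)·(-u)^j·(2)^(13-j); the u^2 term has j = 2.
C(13,2) = 78.
Coefficient = C(13,2) · 2^11 = 78 · 2048 = 159744.

159744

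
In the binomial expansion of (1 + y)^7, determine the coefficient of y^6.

7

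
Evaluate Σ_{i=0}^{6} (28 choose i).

499178

1 + 28 + 378 + 3276 + 20475 + 98280 + 376740 = 499178.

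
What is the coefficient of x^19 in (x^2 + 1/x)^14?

General term: C(14,j)·(x^2)^j·(1/x)^(14-j), with x-exponent 2j − 1(14−j) = 3j − 14.
Set 3j − 14 = 19: j = 11.
C(14,11) = 364; 1^11 = 1; 1^3 = 1.
Coefficient = 364 · 1 · 1 = 364.

364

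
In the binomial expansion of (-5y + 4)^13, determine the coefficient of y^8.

The general term is C(13,j)·(-5y)^j·(4)^(13-j); the y^8 term has j = 8.
C(13,8) = 1287.
Coefficient = C(13,8) · (-5)^8 · 4^5 = 1287 · 390625 · 1024 = 514800000000.

514800000000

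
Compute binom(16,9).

11440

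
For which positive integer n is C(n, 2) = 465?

n(n−1)/2 = 465 ⇒ n(n−1) = 930. Since 31·30 = 930, n = 31.

31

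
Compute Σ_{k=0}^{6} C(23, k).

1 + 23 + 253 + 1771 + 8855 + 33649 + 100947 = 145499.

145499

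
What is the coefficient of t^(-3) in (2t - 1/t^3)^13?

366080

General term: C(13,j)·(2t)^j·(-1/t^3)^(13-j), with t-exponent 1j − 3(13−j) = 4j − 39.
Set 4j − 39 = -3: j = 9.
C(13,9) = 715; 2^9 = 512; (-1)^4 = 1.
Coefficient = 715 · 512 · 1 = 366080.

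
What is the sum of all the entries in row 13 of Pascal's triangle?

8192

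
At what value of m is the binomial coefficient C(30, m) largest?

C(30,m) is maximized at m = 30/2 = 15.

15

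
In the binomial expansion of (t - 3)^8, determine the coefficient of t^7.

-24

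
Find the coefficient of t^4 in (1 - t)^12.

495

The general term is C(12,j)·(1)^j·(-t)^(12-j); the t^4 term has j = 8.
C(12,8) = 495.
Coefficient = C(12,8) = 495.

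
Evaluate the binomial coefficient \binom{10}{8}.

45

C(10,8) = C(10,2) by symmetry.
C(10,2) = (10·9) / 2! = 90 / 2 = 45.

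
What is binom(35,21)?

2319959400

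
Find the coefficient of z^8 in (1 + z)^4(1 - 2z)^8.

864

Coefficient of z^8 = Σ_{j} C(4,j)·1^j·C(8,8-j)·(-2)^(8-j) for j from 0 to 4.
= 256 + (-4096) + 10752 + (-7168) + 1120 = 864.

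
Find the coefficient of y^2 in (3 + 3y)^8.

183708

The general term is C(8,j)·(3)^j·(3y)^(8-j); the y^2 term has j = 6.
C(8,6) = 28.
Coefficient = C(8,6) · 3^6 · 3^2 = 28 · 729 · 9 = 183708.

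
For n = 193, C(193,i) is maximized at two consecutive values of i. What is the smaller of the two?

96

For odd n = 193, C(193,i) peaks at i = (n−1)/2 and (n+1)/2; the smaller is 96.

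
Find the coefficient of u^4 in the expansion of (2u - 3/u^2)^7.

-1344

General term: C(7,j)·(2u)^j·(-3/u^2)^(7-j), with u-exponent 1j − 2(7−j) = 3j − 14.
Set 3j − 14 = 4: j = 6.
C(7,6) = 7; 2^6 = 64; (-3)^1 = -3.
Coefficient = 7 · 64 · (-3) = -1344.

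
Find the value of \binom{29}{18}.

34597290

C(29,18) = C(29,11) by symmetry.
C(29,11) = (29·28·27·26·25·24·23·22·21·20·19) / 11! = 1381013105472000 / 39916800 = 34597290.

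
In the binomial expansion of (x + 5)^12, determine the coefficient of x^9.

The general term is C(12,j)·(x)^j·(5)^(12-j); the x^9 term has j = 9.
C(12,9) = 220.
Coefficient = C(12,9) · 5^3 = 220 · 125 = 27500.

27500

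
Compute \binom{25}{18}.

480700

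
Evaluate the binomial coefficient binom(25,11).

4457400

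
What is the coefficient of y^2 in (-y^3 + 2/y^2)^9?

4032

General term: C(9,j)·(-y^3)^j·(2/y^2)^(9-j), with y-exponent 3j − 2(9−j) = 5j − 18.
Set 5j − 18 = 2: j = 4.
C(9,4) = 126; (-1)^4 = 1; 2^5 = 32.
Coefficient = 126 · 1 · 32 = 4032.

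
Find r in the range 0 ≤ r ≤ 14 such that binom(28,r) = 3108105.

C(28,r) increases on 0 ≤ r ≤ 14. C(28,7) = 1184040 and C(28,8) = 3108105, so r = 8.

8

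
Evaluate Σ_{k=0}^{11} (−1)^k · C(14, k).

The partial alternating sum Σ_{k=0}^{11} (−1)^k C(14,k) = (−1)^11 C(13,11) = -78.

-78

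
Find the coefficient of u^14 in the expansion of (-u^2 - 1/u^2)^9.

General term: C(9,j)·(-u^2)^j·(-1/u^2)^(9-j), with u-exponent 2j − 2(9−j) = 4j − 18.
Set 4j − 18 = 14: j = 8.
C(9,8) = 9; (-1)^8 = 1; (-1)^1 = -1.
Coefficient = 9 · 1 · (-1) = -9.

-9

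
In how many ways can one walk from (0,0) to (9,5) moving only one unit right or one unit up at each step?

Each path is a sequence of 14 steps with 9 rights: C(14,9) = 2002.

2002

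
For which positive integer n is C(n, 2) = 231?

22

n(n−1)/2 = 231 ⇒ n(n−1) = 462. Since 22·21 = 462, n = 22.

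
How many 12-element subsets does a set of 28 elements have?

C(28,12) = (28·27·26·25·24·23·22·21·20·19·18·17) / 12! = 14572069319808000 / 479001600 = 30421755.

30421755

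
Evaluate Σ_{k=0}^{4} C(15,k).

1941

1 + 15 + 105 + 455 + 1365 = 1941.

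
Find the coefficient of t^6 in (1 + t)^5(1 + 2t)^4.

Coefficient of t^6 = Σ_{j} C(5,j)·1^j·C(4,6-j)·2^(6-j) for j from 2 to 5.
= 160 + 320 + 120 + 8 = 608.

608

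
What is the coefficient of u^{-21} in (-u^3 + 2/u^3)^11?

28160

General term: C(11,j)·(-u^3)^j·(2/u^3)^(11-j), with u-exponent 3j − 3(11−j) = 6j − 33.
Set 6j − 33 = -21: j = 2.
C(11,2) = 55; (-1)^2 = 1; 2^9 = 512.
Coefficient = 55 · 1 · 512 = 28160.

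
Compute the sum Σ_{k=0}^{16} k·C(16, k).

Differentiating (1+x)^16 and setting x=1: Σ k·C(16,k) = 16·2^15 = 524288.

524288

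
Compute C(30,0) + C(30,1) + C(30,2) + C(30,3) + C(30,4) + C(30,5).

174437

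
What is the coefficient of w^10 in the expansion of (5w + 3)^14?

791806640625

The general term is C(14,j)·(5w)^j·(3)^(14-j); the w^10 term has j = 10.
C(14,10) = 1001.
Coefficient = C(14,10) · 5^10 · 3^4 = 1001 · 9765625 · 81 = 791806640625.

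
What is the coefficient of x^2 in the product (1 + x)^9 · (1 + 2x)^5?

Coefficient of x^2 = Σ_{j} C(9,j)·1^j·C(5,2-j)·2^(2-j) for j from 0 to 2.
= 40 + 90 + 36 = 166.

166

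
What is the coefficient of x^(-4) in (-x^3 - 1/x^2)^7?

-21

General term: C(7,j)·(-x^3)^j·(-1/x^2)^(7-j), with x-exponent 3j − 2(7−j) = 5j − 14.
Set 5j − 14 = -4: j = 2.
C(7,2) = 21; (-1)^2 = 1; (-1)^5 = -1.
Coefficient = 21 · 1 · (-1) = -21.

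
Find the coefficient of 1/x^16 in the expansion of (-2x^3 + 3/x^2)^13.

General term: C(13,j)·(-2x^3)^j·(3/x^2)^(13-j), with x-exponent 3j − 2(13−j) = 5j − 26.
Set 5j − 26 = -16: j = 2.
C(13,2) = 78; (-2)^2 = 4; 3^11 = 177147.
Coefficient = 78 · 4 · 177147 = 55269864.

55269864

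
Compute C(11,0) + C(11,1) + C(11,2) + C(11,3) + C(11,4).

1 + 11 + 55 + 165 + 330 = 562.

562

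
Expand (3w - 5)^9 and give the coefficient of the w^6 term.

-7654500

The general term is C(9,j)·(3w)^j·(-5)^(9-j); the w^6 term has j = 6.
C(9,6) = 84.
Coefficient = C(9,6) · 3^6 · (-5)^3 = 84 · 729 · (-125) = -7654500.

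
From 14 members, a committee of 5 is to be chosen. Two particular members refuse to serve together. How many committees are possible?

All 5-subsets: C(14,5) = 2002. Those containing both fixed elements: C(12,3) = 220.
2002 − 220 = 1782.

1782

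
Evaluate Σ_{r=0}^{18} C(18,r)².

Σ C(18,r)² is the coefficient of x^18 in (1+x)^18(1+x)^18 = (1+x)^36, i.e. C(36,18) = 9075135300.

9075135300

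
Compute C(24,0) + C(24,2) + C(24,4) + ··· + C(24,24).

8388608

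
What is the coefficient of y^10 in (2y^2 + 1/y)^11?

General term: C(11,j)·(2y^2)^j·(1/y)^(11-j), with y-exponent 2j − 1(11−j) = 3j − 11.
Set 3j − 11 = 10: j = 7.
C(11,7) = 330; 2^7 = 128; 1^4 = 1.
Coefficient = 330 · 128 · 1 = 42240.

42240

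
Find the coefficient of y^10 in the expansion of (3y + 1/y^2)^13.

General term: C(13,j)·(3y)^j·(1/y^2)^(13-j), with y-exponent 1j − 2(13−j) = 3j − 26.
Set 3j − 26 = 10: j = 12.
C(13,12) = 13; 3^12 = 531441; 1^1 = 1.
Coefficient = 13 · 531441 · 1 = 6908733.

6908733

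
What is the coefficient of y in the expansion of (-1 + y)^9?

9

The general term is C(9,j)·(-1)^j·(y)^(9-j); the y^1 term has j = 8.
C(9,8) = 9.
Coefficient = C(9,8) = 9.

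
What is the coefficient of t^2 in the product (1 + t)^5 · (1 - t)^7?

-4

Coefficient of t^2 = Σ_{j} C(5,j)·1^j·C(7,2-j)·(-1)^(2-j) for j from 0 to 2.
= 21 + (-35) + 10 = -4.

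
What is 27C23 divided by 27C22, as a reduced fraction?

5/23

C(n,k+1)/C(n,k) = (n−k)/(k+1) = (27−22)/(22+1) = 5/23.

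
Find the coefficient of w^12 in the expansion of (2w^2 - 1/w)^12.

General term: C(12,j)·(2w^2)^j·(-1/w)^(12-j), with w-exponent 2j − 1(12−j) = 3j − 12.
Set 3j − 12 = 12: j = 8.
C(12,8) = 495; 2^8 = 256; (-1)^4 = 1.
Coefficient = 495 · 256 · 1 = 126720.

126720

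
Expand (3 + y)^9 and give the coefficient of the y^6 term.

The general term is C(9,j)·(3)^j·(y)^(9-j); the y^6 term has j = 3.
C(9,3) = 84.
Coefficient = C(9,3) · 3^3 = 84 · 27 = 2268.

2268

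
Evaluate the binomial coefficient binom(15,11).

1365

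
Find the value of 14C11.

364

C(14,11) = C(14,3) by symmetry.
C(14,3) = (14·13·12) / 3! = 2184 / 6 = 364.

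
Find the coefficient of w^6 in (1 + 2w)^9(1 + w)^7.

Coefficient of w^6 = Σ_{j} C(9,j)·2^j·C(7,6-j)·1^(6-j) for j from 0 to 6.
= 7 + 378 + 5040 + 23520 + 42336 + 28224 + 5376 = 104881.

104881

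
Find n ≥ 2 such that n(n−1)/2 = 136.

17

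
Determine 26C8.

C(26,8) = (26·25·24·23·22·21·20·19) / 8! = 62990928000 / 40320 = 1562275.

1562275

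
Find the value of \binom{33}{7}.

4272048

C(33,7) = (33·32·31·30·29·28·27) / 7! = 21531121920 / 5040 = 4272048.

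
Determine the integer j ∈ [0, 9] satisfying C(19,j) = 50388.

7

C(19,j) increases on 0 ≤ j ≤ 9. C(19,6) = 27132 and C(19,7) = 50388, so j = 7.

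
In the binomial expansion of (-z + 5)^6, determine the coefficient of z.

The general term is C(6,j)·(-z)^j·(5)^(6-j); the z^1 term has j = 1.
C(6,1) = 6.
Coefficient = C(6,1) · (-1)^1 · 5^5 = 6 · (-1) · 3125 = -18750.

-18750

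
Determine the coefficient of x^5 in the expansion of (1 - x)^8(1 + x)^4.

Coefficient of x^5 = Σ_{j} C(8,j)·(-1)^j·C(4,5-j)·1^(5-j) for j from 1 to 5.
= (-8) + 112 + (-336) + 280 + (-56) = -8.

-8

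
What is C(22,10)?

646646

C(22,10) = (22·21·20·19·18·17·16·15·14·13) / 10! = 2346549004800 / 3628800 = 646646.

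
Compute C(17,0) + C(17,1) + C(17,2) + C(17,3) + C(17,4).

3214

1 + 17 + 136 + 680 + 2380 = 3214.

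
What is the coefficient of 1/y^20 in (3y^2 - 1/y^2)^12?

-36

General term: C(12,j)·(3y^2)^j·(-1/y^2)^(12-j), with y-exponent 2j − 2(12−j) = 4j − 24.
Set 4j − 24 = -20: j = 1.
C(12,1) = 12; 3^1 = 3; (-1)^11 = -1.
Coefficient = 12 · 3 · (-1) = -36.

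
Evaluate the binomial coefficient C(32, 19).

347373600

C(32,19) = C(32,13) by symmetry.
C(32,13) = (32·31·30·29·28·27·26·25·24·23·22·21·20) / 13! = 2163102632570880000 / 6227020800 = 347373600.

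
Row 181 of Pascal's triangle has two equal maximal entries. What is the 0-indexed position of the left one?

For odd n = 181, C(181,r) peaks at r = (n−1)/2 and (n+1)/2; the lesser is 90.

90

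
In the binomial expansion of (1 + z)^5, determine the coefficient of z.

5

The general term is C(5,j)·(1)^j·(z)^(5-j); the z^1 term has j = 4.
C(5,4) = 5.
Coefficient = C(5,4) = 5.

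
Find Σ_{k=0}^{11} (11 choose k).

2048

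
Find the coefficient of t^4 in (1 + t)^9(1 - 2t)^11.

-402

Coefficient of t^4 = Σ_{j} C(9,j)·1^j·C(11,4-j)·(-2)^(4-j) for j from 0 to 4.
= 5280 + (-11880) + 7920 + (-1848) + 126 = -402.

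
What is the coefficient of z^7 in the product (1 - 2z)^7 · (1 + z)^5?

-324

Coefficient of z^7 = Σ_{j} C(7,j)·(-2)^j·C(5,7-j)·1^(7-j) for j from 2 to 7.
= 84 + (-1400) + 5600 + (-6720) + 2240 + (-128) = -324.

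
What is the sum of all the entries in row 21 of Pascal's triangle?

2097152

The entries of row 21 sum to 2^21 = 2097152.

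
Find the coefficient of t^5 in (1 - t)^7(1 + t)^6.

-15

Coefficient of t^5 = Σ_{j} C(7,j)·(-1)^j·C(6,5-j)·1^(5-j) for j from 0 to 5.
= 6 + (-105) + 420 + (-525) + 210 + (-21) = -15.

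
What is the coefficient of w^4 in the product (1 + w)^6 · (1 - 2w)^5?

15

Coefficient of w^4 = Σ_{j} C(6,j)·1^j·C(5,4-j)·(-2)^(4-j) for j from 0 to 4.
= 80 + (-480) + 600 + (-200) + 15 = 15.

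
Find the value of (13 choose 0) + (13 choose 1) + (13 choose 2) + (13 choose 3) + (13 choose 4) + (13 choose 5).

2380

1 + 13 + 78 + 286 + 715 + 1287 = 2380.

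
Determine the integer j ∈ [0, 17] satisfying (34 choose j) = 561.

2

C(34,j) increases on 0 ≤ j ≤ 17. C(34,1) = 34 and C(34,2) = 561, so j = 2.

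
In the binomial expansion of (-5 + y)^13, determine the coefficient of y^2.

-3808593750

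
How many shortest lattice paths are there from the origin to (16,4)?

Each path is a sequence of 20 steps with 16 rights: C(20,16) = 4845.

4845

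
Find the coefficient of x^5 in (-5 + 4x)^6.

The general term is C(6,j)·(-5)^j·(4x)^(6-j); the x^5 term has j = 1.
C(6,1) = 6.
Coefficient = C(6,1) · (-5)^1 · 4^5 = 6 · (-5) · 1024 = -30720.

-30720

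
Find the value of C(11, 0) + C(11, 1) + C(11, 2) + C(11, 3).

1 + 11 + 55 + 165 = 232.

232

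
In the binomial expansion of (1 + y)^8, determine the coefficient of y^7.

The general term is C(8,j)·(1)^j·(y)^(8-j); the y^7 term has j = 1.
C(8,1) = 8.
Coefficient = C(8,1) = 8.

8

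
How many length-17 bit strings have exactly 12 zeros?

6188

Choose the 12 positions: C(17,12) = 6188.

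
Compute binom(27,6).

296010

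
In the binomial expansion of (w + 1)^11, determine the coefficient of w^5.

The general term is C(11,j)·(w)^j·(1)^(11-j); the w^5 term has j = 5.
C(11,5) = 462.
Coefficient = C(11,5) = 462.

462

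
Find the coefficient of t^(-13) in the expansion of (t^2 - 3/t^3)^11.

General term: C(11,j)·(t^2)^j·(-3/t^3)^(11-j), with t-exponent 2j − 3(11−j) = 5j − 33.
Set 5j − 33 = -13: j = 4.
C(11,4) = 330; 1^4 = 1; (-3)^7 = -2187.
Coefficient = 330 · 1 · (-2187) = -721710.

-721710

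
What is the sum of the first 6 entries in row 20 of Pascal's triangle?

1 + 20 + 190 + 1140 + 4845 + 15504 = 21700.

21700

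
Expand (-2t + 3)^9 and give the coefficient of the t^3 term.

-489888

The general term is C(9,j)·(-2t)^j·(3)^(9-j); the t^3 term has j = 3.
C(9,3) = 84.
Coefficient = C(9,3) · (-2)^3 · 3^6 = 84 · (-8) · 729 = -489888.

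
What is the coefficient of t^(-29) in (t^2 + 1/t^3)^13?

78

General term: C(13,j)·(t^2)^j·(1/t^3)^(13-j), with t-exponent 2j − 3(13−j) = 5j − 39.
Set 5j − 39 = -29: j = 2.
C(13,2) = 78; 1^2 = 1; 1^11 = 1.
Coefficient = 78 · 1 · 1 = 78.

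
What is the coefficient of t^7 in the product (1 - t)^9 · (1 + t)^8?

56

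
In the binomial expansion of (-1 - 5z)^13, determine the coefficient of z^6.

-26812500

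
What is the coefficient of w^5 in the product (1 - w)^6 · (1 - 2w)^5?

Coefficient of w^5 = Σ_{j} C(6,j)·(-1)^j·C(5,5-j)·(-2)^(5-j) for j from 0 to 5.
= (-32) + (-480) + (-1200) + (-800) + (-150) + (-6) = -2668.

-2668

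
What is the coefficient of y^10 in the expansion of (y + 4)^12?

The general term is C(12,j)·(y)^j·(4)^(12-j); the y^10 term has j = 10.
C(12,10) = 66.
Coefficient = C(12,10) · 4^2 = 66 · 16 = 1056.

1056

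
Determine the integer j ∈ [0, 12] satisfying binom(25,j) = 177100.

6

C(25,j) increases on 0 ≤ j ≤ 12. C(25,5) = 53130 and C(25,6) = 177100, so j = 6.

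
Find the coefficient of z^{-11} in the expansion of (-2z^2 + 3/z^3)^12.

-55427328

General term: C(12,j)·(-2z^2)^j·(3/z^3)^(12-j), with z-exponent 2j − 3(12−j) = 5j − 36.
Set 5j − 36 = -11: j = 5.
C(12,5) = 792; (-2)^5 = -32; 3^7 = 2187.
Coefficient = 792 · (-32) · 2187 = -55427328.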